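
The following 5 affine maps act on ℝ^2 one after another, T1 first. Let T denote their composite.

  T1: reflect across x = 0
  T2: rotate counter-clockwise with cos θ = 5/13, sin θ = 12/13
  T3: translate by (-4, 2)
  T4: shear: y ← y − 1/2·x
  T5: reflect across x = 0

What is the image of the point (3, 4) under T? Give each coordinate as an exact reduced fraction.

T1 reflect across x = 0: (3, 4) → (-3, 4)
T2 rotate counter-clockwise with cos θ = 5/13, sin θ = 12/13: (-3, 4) → (-63/13, -16/13)
T3 translate by (-4, 2): (-63/13, -16/13) → (-115/13, 10/13)
T4 shear: y ← y − 1/2·x: (-115/13, 10/13) → (-115/13, 135/26)
T5 reflect across x = 0: (-115/13, 135/26) → (115/13, 135/26)

T(p) = (115/13, 135/26)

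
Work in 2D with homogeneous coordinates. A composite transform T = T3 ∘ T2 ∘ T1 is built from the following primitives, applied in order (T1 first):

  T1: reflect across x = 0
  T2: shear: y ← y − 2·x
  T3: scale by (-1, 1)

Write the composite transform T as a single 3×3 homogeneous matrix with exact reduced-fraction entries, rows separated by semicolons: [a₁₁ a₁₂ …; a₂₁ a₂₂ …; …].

T = [1 0 0; 2 1 0; 0 0 1]

T1 = [-1 0 0; 0 1 0; 0 0 1]
T2·T1 = [-1 0 0; 2 1 0; 0 0 1]
T3·…·T1 = [1 0 0; 2 1 0; 0 0 1]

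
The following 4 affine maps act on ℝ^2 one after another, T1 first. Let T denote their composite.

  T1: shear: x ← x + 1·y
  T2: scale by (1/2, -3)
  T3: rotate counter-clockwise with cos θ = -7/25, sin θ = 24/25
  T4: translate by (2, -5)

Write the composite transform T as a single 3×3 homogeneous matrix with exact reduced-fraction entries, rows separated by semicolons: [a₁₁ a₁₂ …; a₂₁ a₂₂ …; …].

T1 = [1 1 0; 0 1 0; 0 0 1]
T2·T1 = [1/2 1/2 0; 0 -3 0; 0 0 1]
T3·…·T1 = [-7/50 137/50 0; 12/25 33/25 0; 0 0 1]
T4·…·T1 = [-7/50 137/50 2; 12/25 33/25 -5; 0 0 1]

T = [-7/50 137/50 2; 12/25 33/25 -5; 0 0 1]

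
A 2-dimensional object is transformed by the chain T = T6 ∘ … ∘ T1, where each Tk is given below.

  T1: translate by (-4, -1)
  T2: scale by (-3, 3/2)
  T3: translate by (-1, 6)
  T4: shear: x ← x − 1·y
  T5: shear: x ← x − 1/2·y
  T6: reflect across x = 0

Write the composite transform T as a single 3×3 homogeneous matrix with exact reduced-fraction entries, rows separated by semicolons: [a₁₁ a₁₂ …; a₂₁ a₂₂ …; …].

T = [3 9/4 -17/4; 0 3/2 9/2; 0 0 1]

T1 = [1 0 -4; 0 1 -1; 0 0 1]
T2·T1 = [-3 0 12; 0 3/2 -3/2; 0 0 1]
T3·…·T1 = [-3 0 11; 0 3/2 9/2; 0 0 1]
T4·…·T1 = [-3 -3/2 13/2; 0 3/2 9/2; 0 0 1]
T5·…·T1 = [-3 -9/4 17/4; 0 3/2 9/2; 0 0 1]
T6·…·T1 = [3 9/4 -17/4; 0 3/2 9/2; 0 0 1]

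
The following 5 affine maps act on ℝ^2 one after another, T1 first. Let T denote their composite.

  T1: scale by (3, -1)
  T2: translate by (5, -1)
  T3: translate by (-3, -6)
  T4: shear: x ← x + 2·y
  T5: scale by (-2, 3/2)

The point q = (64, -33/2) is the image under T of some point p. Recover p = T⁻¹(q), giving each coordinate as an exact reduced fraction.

p = (-4, 4)

T1 = [3 0 0; 0 -1 0; 0 0 1]
T2·T1 = [3 0 5; 0 -1 -1; 0 0 1]
T3·…·T1 = [3 0 2; 0 -1 -7; 0 0 1]
T4·…·T1 = [3 -2 -12; 0 -1 -7; 0 0 1]
T5·…·T1 = [-6 4 24; 0 -3/2 -21/2; 0 0 1]
det M = 9; M⁻¹ = [-1/6 -4/9 -2/3; 0 -2/3 -7; 0 0 1]
M⁻¹ · (64, -33/2)ᵀ = (-4, 4)ᵀ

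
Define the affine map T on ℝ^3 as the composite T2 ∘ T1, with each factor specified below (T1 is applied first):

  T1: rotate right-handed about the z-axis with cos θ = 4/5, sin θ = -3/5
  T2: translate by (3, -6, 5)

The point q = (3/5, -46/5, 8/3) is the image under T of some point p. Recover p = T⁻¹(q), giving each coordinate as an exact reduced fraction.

p = (0, -4, -7/3)

T1 = [4/5 3/5 0 0; -3/5 4/5 0 0; 0 0 1 0; 0 0 0 1]
T2·T1 = [4/5 3/5 0 3; -3/5 4/5 0 -6; 0 0 1 5; 0 0 0 1]
det M = 1; M⁻¹ = [4/5 -3/5 0 -6; 3/5 4/5 0 3; 0 0 1 -5; 0 0 0 1]
M⁻¹ · (3/5, -46/5, 8/3)ᵀ = (0, -4, -7/3)ᵀ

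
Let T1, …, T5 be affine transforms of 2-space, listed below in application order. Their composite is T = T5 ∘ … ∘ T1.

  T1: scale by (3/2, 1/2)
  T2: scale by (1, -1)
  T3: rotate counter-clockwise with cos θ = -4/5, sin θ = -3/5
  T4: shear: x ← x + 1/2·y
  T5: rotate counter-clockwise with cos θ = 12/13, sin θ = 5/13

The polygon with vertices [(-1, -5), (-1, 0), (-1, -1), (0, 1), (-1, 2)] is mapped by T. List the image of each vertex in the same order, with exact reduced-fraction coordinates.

T1 scale by (3/2, 1/2): (-1, -5) → (-3/2, -5/2); (-1, 0) → (-3/2, 0); (-1, -1) → (-3/2, -1/2); (0, 1) → (0, 1/2); (-1, 2) → (-3/2, 1)
T2 scale by (1, -1): (-3/2, -5/2) → (-3/2, 5/2); (-3/2, 0) → (-3/2, 0); (-3/2, -1/2) → (-3/2, 1/2); (0, 1/2) → (0, -1/2); (-3/2, 1) → (-3/2, -1)
T3 rotate counter-clockwise with cos θ = -4/5, sin θ = -3/5: (-3/2, 5/2) → (27/10, -11/10); (-3/2, 0) → (6/5, 9/10); (-3/2, 1/2) → (3/2, 1/2); (0, -1/2) → (-3/10, 2/5); (-3/2, -1) → (3/5, 17/10)
T4 shear: x ← x + 1/2·y: (27/10, -11/10) → (43/20, -11/10); (6/5, 9/10) → (33/20, 9/10); (3/2, 1/2) → (7/4, 1/2); (-3/10, 2/5) → (-1/10, 2/5); (3/5, 17/10) → (29/20, 17/10)
T5 rotate counter-clockwise with cos θ = 12/13, sin θ = 5/13: (43/20, -11/10) → (313/130, -49/260); (33/20, 9/10) → (153/130, 381/260); (7/4, 1/2) → (37/26, 59/52); (-1/10, 2/5) → (-16/65, 43/130); (29/20, 17/10) → (89/130, 553/260)

image vertices: (313/130, -49/260), (153/130, 381/260), (37/26, 59/52), (-16/65, 43/130), (89/130, 553/260)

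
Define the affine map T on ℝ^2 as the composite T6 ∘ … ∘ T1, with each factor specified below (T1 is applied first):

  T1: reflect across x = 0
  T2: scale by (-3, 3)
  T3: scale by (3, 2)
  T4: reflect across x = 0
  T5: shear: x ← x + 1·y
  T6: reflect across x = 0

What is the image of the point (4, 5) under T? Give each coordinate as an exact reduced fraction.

T1 reflect across x = 0: (4, 5) → (-4, 5)
T2 scale by (-3, 3): (-4, 5) → (12, 15)
T3 scale by (3, 2): (12, 15) → (36, 30)
T4 reflect across x = 0: (36, 30) → (-36, 30)
T5 shear: x ← x + 1·y: (-36, 30) → (-6, 30)
T6 reflect across x = 0: (-6, 30) → (6, 30)

T(p) = (6, 30)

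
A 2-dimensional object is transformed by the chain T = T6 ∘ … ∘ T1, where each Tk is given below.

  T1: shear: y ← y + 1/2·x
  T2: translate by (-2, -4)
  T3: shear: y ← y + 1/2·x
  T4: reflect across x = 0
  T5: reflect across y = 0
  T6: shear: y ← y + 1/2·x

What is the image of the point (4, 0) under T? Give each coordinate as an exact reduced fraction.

T1 shear: y ← y + 1/2·x: (4, 0) → (4, 2)
T2 translate by (-2, -4): (4, 2) → (2, -2)
T3 shear: y ← y + 1/2·x: (2, -2) → (2, -1)
T4 reflect across x = 0: (2, -1) → (-2, -1)
T5 reflect across y = 0: (-2, -1) → (-2, 1)
T6 shear: y ← y + 1/2·x: (-2, 1) → (-2, 0)

T(p) = (-2, 0)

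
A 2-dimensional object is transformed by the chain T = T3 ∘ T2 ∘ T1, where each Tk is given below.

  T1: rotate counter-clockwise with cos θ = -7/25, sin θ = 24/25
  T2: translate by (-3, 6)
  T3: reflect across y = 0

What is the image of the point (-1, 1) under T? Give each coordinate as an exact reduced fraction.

T1 rotate counter-clockwise with cos θ = -7/25, sin θ = 24/25: (-1, 1) → (-17/25, -31/25)
T2 translate by (-3, 6): (-17/25, -31/25) → (-92/25, 119/25)
T3 reflect across y = 0: (-92/25, 119/25) → (-92/25, -119/25)

T(p) = (-92/25, -119/25)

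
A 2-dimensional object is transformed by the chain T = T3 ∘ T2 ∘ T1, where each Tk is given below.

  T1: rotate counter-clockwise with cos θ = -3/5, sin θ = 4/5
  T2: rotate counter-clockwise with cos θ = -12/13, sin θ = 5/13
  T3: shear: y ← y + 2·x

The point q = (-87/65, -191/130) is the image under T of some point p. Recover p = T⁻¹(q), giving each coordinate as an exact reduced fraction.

p = (-3/2, -1)

T1 = [-3/5 -4/5 0; 4/5 -3/5 0; 0 0 1]
T2·T1 = [16/65 63/65 0; -63/65 16/65 0; 0 0 1]
T3·…·T1 = [16/65 63/65 0; -31/65 142/65 0; 0 0 1]
det M = 1; M⁻¹ = [142/65 -63/65 0; 31/65 16/65 0; 0 0 1]
M⁻¹ · (-87/65, -191/130)ᵀ = (-3/2, -1)ᵀ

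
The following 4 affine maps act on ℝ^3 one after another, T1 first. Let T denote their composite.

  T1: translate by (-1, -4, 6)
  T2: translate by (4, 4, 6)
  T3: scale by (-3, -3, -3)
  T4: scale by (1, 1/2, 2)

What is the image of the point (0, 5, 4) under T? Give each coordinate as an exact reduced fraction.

T(p) = (-9, -15/2, -96)

T1 translate by (-1, -4, 6): (0, 5, 4) → (-1, 1, 10)
T2 translate by (4, 4, 6): (-1, 1, 10) → (3, 5, 16)
T3 scale by (-3, -3, -3): (3, 5, 16) → (-9, -15, -48)
T4 scale by (1, 1/2, 2): (-9, -15, -48) → (-9, -15/2, -96)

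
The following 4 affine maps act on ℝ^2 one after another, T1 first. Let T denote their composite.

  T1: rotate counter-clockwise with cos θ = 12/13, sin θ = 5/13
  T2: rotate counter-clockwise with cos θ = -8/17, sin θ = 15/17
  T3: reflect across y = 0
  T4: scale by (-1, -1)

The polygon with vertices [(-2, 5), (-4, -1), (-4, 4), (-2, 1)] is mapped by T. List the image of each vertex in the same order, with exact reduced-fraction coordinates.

image vertices: (358/221, -1135/221), (-824/221, -389/221), (-124/221, -1244/221), (-202/221, -451/221)

T1 rotate counter-clockwise with cos θ = 12/13, sin θ = 5/13: (-2, 5) → (-49/13, 50/13); (-4, -1) → (-43/13, -32/13); (-4, 4) → (-68/13, 28/13); (-2, 1) → (-29/13, 2/13)
T2 rotate counter-clockwise with cos θ = -8/17, sin θ = 15/17: (-49/13, 50/13) → (-358/221, -1135/221); (-43/13, -32/13) → (824/221, -389/221); (-68/13, 28/13) → (124/221, -1244/221); (-29/13, 2/13) → (202/221, -451/221)
T3 reflect across y = 0: (-358/221, -1135/221) → (-358/221, 1135/221); (824/221, -389/221) → (824/221, 389/221); (124/221, -1244/221) → (124/221, 1244/221); (202/221, -451/221) → (202/221, 451/221)
T4 scale by (-1, -1): (-358/221, 1135/221) → (358/221, -1135/221); (824/221, 389/221) → (-824/221, -389/221); (124/221, 1244/221) → (-124/221, -1244/221); (202/221, 451/221) → (-202/221, -451/221)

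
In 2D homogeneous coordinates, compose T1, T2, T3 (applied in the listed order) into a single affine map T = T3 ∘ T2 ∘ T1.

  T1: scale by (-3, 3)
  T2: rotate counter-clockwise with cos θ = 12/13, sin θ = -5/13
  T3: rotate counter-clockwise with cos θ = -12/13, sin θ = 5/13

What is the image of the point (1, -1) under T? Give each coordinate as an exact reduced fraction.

T1 scale by (-3, 3): (1, -1) → (-3, -3)
T2 rotate counter-clockwise with cos θ = 12/13, sin θ = -5/13: (-3, -3) → (-51/13, -21/13)
T3 rotate counter-clockwise with cos θ = -12/13, sin θ = 5/13: (-51/13, -21/13) → (717/169, -3/169)

T(p) = (717/169, -3/169)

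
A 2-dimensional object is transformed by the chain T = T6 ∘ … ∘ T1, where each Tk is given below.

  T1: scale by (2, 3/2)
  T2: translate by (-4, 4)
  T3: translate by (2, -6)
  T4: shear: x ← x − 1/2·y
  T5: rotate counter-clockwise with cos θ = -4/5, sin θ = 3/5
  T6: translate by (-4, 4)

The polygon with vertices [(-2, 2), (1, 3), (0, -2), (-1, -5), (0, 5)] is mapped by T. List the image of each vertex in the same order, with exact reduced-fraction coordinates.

T1 scale by (2, 3/2): (-2, 2) → (-4, 3); (1, 3) → (2, 9/2); (0, -2) → (0, -3); (-1, -5) → (-2, -15/2); (0, 5) → (0, 15/2)
T2 translate by (-4, 4): (-4, 3) → (-8, 7); (2, 9/2) → (-2, 17/2); (0, -3) → (-4, 1); (-2, -15/2) → (-6, -7/2); (0, 15/2) → (-4, 23/2)
T3 translate by (2, -6): (-8, 7) → (-6, 1); (-2, 17/2) → (0, 5/2); (-4, 1) → (-2, -5); (-6, -7/2) → (-4, -19/2); (-4, 23/2) → (-2, 11/2)
T4 shear: x ← x − 1/2·y: (-6, 1) → (-13/2, 1); (0, 5/2) → (-5/4, 5/2); (-2, -5) → (1/2, -5); (-4, -19/2) → (3/4, -19/2); (-2, 11/2) → (-19/4, 11/2)
T5 rotate counter-clockwise with cos θ = -4/5, sin θ = 3/5: (-13/2, 1) → (23/5, -47/10); (-5/4, 5/2) → (-1/2, -11/4); (1/2, -5) → (13/5, 43/10); (3/4, -19/2) → (51/10, 161/20); (-19/4, 11/2) → (1/2, -29/4)
T6 translate by (-4, 4): (23/5, -47/10) → (3/5, -7/10); (-1/2, -11/4) → (-9/2, 5/4); (13/5, 43/10) → (-7/5, 83/10); (51/10, 161/20) → (11/10, 241/20); (1/2, -29/4) → (-7/2, -13/4)

image vertices: (3/5, -7/10), (-9/2, 5/4), (-7/5, 83/10), (11/10, 241/20), (-7/2, -13/4)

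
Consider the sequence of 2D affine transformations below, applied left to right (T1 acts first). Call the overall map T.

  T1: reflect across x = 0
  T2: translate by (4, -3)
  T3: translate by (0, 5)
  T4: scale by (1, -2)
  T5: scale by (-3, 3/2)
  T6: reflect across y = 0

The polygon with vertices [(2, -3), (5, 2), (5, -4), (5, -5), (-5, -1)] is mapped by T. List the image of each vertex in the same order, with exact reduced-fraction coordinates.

T1 reflect across x = 0: (2, -3) → (-2, -3); (5, 2) → (-5, 2); (5, -4) → (-5, -4); (5, -5) → (-5, -5); (-5, -1) → (5, -1)
T2 translate by (4, -3): (-2, -3) → (2, -6); (-5, 2) → (-1, -1); (-5, -4) → (-1, -7); (-5, -5) → (-1, -8); (5, -1) → (9, -4)
T3 translate by (0, 5): (2, -6) → (2, -1); (-1, -1) → (-1, 4); (-1, -7) → (-1, -2); (-1, -8) → (-1, -3); (9, -4) → (9, 1)
T4 scale by (1, -2): (2, -1) → (2, 2); (-1, 4) → (-1, -8); (-1, -2) → (-1, 4); (-1, -3) → (-1, 6); (9, 1) → (9, -2)
T5 scale by (-3, 3/2): (2, 2) → (-6, 3); (-1, -8) → (3, -12); (-1, 4) → (3, 6); (-1, 6) → (3, 9); (9, -2) → (-27, -3)
T6 reflect across y = 0: (-6, 3) → (-6, -3); (3, -12) → (3, 12); (3, 6) → (3, -6); (3, 9) → (3, -9); (-27, -3) → (-27, 3)

image vertices: (-6, -3), (3, 12), (3, -6), (3, -9), (-27, 3)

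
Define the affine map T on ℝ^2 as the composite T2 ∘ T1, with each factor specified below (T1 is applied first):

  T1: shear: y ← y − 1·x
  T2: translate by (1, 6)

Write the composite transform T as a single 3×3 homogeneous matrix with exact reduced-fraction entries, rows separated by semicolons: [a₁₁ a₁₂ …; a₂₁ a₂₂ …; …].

T1 = [1 0 0; -1 1 0; 0 0 1]
T2·T1 = [1 0 1; -1 1 6; 0 0 1]

T = [1 0 1; -1 1 6; 0 0 1]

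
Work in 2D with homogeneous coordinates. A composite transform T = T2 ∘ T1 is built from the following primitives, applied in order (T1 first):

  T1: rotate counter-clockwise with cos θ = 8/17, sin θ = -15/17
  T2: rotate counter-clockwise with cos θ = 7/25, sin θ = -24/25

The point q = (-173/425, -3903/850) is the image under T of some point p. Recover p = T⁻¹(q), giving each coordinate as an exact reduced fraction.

p = (7/2, 3)

T1 = [8/17 15/17 0; -15/17 8/17 0; 0 0 1]
T2·T1 = [-304/425 297/425 0; -297/425 -304/425 0; 0 0 1]
det M = 1; M⁻¹ = [-304/425 -297/425 0; 297/425 -304/425 0; 0 0 1]
M⁻¹ · (-173/425, -3903/850)ᵀ = (7/2, 3)ᵀ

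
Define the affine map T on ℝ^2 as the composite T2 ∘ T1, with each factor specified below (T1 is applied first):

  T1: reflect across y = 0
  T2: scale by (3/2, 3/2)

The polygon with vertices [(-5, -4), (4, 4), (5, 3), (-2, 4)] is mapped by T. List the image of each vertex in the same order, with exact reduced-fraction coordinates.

image vertices: (-15/2, 6), (6, -6), (15/2, -9/2), (-3, -6)

T1 reflect across y = 0: (-5, -4) → (-5, 4); (4, 4) → (4, -4); (5, 3) → (5, -3); (-2, 4) → (-2, -4)
T2 scale by (3/2, 3/2): (-5, 4) → (-15/2, 6); (4, -4) → (6, -6); (5, -3) → (15/2, -9/2); (-2, -4) → (-3, -6)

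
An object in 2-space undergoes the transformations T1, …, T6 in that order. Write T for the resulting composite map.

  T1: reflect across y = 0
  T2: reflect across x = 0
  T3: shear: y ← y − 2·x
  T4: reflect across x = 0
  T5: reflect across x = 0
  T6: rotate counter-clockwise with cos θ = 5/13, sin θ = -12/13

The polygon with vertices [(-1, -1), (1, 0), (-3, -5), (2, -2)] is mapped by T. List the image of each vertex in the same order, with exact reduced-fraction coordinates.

image vertices: (-7/13, -17/13), (19/13, 22/13), (3/13, -41/13), (62/13, 54/13)

T1 reflect across y = 0: (-1, -1) → (-1, 1); (1, 0) → (1, 0); (-3, -5) → (-3, 5); (2, -2) → (2, 2)
T2 reflect across x = 0: (-1, 1) → (1, 1); (1, 0) → (-1, 0); (-3, 5) → (3, 5); (2, 2) → (-2, 2)
T3 shear: y ← y − 2·x: (1, 1) → (1, -1); (-1, 0) → (-1, 2); (3, 5) → (3, -1); (-2, 2) → (-2, 6)
T4 reflect across x = 0: (1, -1) → (-1, -1); (-1, 2) → (1, 2); (3, -1) → (-3, -1); (-2, 6) → (2, 6)
T5 reflect across x = 0: (-1, -1) → (1, -1); (1, 2) → (-1, 2); (-3, -1) → (3, -1); (2, 6) → (-2, 6)
T6 rotate counter-clockwise with cos θ = 5/13, sin θ = -12/13: (1, -1) → (-7/13, -17/13); (-1, 2) → (19/13, 22/13); (3, -1) → (3/13, -41/13); (-2, 6) → (62/13, 54/13)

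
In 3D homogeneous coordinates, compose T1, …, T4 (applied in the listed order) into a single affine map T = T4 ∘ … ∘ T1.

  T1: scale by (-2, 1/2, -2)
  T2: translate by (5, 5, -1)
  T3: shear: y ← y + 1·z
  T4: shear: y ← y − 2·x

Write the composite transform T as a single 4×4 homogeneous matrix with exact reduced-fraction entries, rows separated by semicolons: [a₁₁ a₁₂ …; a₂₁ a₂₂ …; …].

T1 = [-2 0 0 0; 0 1/2 0 0; 0 0 -2 0; 0 0 0 1]
T2·T1 = [-2 0 0 5; 0 1/2 0 5; 0 0 -2 -1; 0 0 0 1]
T3·…·T1 = [-2 0 0 5; 0 1/2 -2 4; 0 0 -2 -1; 0 0 0 1]
T4·…·T1 = [-2 0 0 5; 4 1/2 -2 -6; 0 0 -2 -1; 0 0 0 1]

T = [-2 0 0 5; 4 1/2 -2 -6; 0 0 -2 -1; 0 0 0 1]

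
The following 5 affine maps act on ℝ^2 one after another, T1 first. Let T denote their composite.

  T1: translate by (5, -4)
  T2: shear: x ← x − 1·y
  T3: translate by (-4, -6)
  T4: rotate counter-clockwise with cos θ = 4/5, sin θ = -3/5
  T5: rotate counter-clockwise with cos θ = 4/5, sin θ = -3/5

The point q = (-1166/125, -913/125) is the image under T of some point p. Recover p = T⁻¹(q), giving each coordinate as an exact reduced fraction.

T1 = [1 0 5; 0 1 -4; 0 0 1]
T2·T1 = [1 -1 9; 0 1 -4; 0 0 1]
T3·…·T1 = [1 -1 5; 0 1 -10; 0 0 1]
T4·…·T1 = [4/5 -1/5 -2; -3/5 7/5 -11; 0 0 1]
T5·…·T1 = [7/25 17/25 -41/5; -24/25 31/25 -38/5; 0 0 1]
det M = 1; M⁻¹ = [31/25 -17/25 5; 24/25 7/25 10; 0 0 1]
M⁻¹ · (-1166/125, -913/125)ᵀ = (-8/5, -1)ᵀ

p = (-8/5, -1)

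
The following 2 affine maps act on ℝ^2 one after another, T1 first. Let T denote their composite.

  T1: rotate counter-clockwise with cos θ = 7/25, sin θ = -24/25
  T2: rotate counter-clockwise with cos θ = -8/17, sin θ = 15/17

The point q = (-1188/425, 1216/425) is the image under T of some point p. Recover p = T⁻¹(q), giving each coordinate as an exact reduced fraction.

p = (0, 4)

T1 = [7/25 24/25 0; -24/25 7/25 0; 0 0 1]
T2·T1 = [304/425 -297/425 0; 297/425 304/425 0; 0 0 1]
det M = 1; M⁻¹ = [304/425 297/425 0; -297/425 304/425 0; 0 0 1]
M⁻¹ · (-1188/425, 1216/425)ᵀ = (0, 4)ᵀ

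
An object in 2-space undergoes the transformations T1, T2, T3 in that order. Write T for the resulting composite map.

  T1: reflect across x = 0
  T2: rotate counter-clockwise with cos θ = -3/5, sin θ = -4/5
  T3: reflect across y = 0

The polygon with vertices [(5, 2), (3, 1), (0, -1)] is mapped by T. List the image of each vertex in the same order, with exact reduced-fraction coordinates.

image vertices: (23/5, -14/5), (13/5, -9/5), (-4/5, -3/5)

T1 reflect across x = 0: (5, 2) → (-5, 2); (3, 1) → (-3, 1); (0, -1) → (0, -1)
T2 rotate counter-clockwise with cos θ = -3/5, sin θ = -4/5: (-5, 2) → (23/5, 14/5); (-3, 1) → (13/5, 9/5); (0, -1) → (-4/5, 3/5)
T3 reflect across y = 0: (23/5, 14/5) → (23/5, -14/5); (13/5, 9/5) → (13/5, -9/5); (-4/5, 3/5) → (-4/5, -3/5)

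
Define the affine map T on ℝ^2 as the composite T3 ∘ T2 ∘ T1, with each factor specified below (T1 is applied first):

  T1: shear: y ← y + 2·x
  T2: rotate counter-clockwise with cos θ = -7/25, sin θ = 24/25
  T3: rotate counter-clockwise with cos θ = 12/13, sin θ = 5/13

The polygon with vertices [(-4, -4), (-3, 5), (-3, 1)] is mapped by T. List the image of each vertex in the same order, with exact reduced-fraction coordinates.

T1 shear: y ← y + 2·x: (-4, -4) → (-4, -12); (-3, 5) → (-3, -1); (-3, 1) → (-3, -5)
T2 rotate counter-clockwise with cos θ = -7/25, sin θ = 24/25: (-4, -12) → (316/25, -12/25); (-3, -1) → (9/5, -13/5); (-3, -5) → (141/25, -37/25)
T3 rotate counter-clockwise with cos θ = 12/13, sin θ = 5/13: (316/25, -12/25) → (3852/325, 1436/325); (9/5, -13/5) → (173/65, -111/65); (141/25, -37/25) → (1877/325, 261/325)

image vertices: (3852/325, 1436/325), (173/65, -111/65), (1877/325, 261/325)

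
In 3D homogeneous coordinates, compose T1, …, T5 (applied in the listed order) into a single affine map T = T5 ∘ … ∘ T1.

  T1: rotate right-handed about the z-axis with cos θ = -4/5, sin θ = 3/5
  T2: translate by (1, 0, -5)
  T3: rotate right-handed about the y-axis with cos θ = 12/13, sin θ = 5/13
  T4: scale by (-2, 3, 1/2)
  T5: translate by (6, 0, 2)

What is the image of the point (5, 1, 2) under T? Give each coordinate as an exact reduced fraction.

T(p) = (972/65, 33/5, 17/13)

T1 rotate right-handed about the z-axis with cos θ = -4/5, sin θ = 3/5: (5, 1, 2) → (-23/5, 11/5, 2)
T2 translate by (1, 0, -5): (-23/5, 11/5, 2) → (-18/5, 11/5, -3)
T3 rotate right-handed about the y-axis with cos θ = 12/13, sin θ = 5/13: (-18/5, 11/5, -3) → (-291/65, 11/5, -18/13)
T4 scale by (-2, 3, 1/2): (-291/65, 11/5, -18/13) → (582/65, 33/5, -9/13)
T5 translate by (6, 0, 2): (582/65, 33/5, -9/13) → (972/65, 33/5, 17/13)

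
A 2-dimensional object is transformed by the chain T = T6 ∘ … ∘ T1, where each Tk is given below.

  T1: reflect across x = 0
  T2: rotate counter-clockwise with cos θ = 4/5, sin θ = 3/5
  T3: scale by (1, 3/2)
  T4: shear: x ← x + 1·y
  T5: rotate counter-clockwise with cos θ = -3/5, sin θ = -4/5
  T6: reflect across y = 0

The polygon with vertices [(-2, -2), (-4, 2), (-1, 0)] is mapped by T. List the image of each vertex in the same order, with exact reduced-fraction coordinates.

T1 reflect across x = 0: (-2, -2) → (2, -2); (-4, 2) → (4, 2); (-1, 0) → (1, 0)
T2 rotate counter-clockwise with cos θ = 4/5, sin θ = 3/5: (2, -2) → (14/5, -2/5); (4, 2) → (2, 4); (1, 0) → (4/5, 3/5)
T3 scale by (1, 3/2): (14/5, -2/5) → (14/5, -3/5); (2, 4) → (2, 6); (4/5, 3/5) → (4/5, 9/10)
T4 shear: x ← x + 1·y: (14/5, -3/5) → (11/5, -3/5); (2, 6) → (8, 6); (4/5, 9/10) → (17/10, 9/10)
T5 rotate counter-clockwise with cos θ = -3/5, sin θ = -4/5: (11/5, -3/5) → (-9/5, -7/5); (8, 6) → (0, -10); (17/10, 9/10) → (-3/10, -19/10)
T6 reflect across y = 0: (-9/5, -7/5) → (-9/5, 7/5); (0, -10) → (0, 10); (-3/10, -19/10) → (-3/10, 19/10)

image vertices: (-9/5, 7/5), (0, 10), (-3/10, 19/10)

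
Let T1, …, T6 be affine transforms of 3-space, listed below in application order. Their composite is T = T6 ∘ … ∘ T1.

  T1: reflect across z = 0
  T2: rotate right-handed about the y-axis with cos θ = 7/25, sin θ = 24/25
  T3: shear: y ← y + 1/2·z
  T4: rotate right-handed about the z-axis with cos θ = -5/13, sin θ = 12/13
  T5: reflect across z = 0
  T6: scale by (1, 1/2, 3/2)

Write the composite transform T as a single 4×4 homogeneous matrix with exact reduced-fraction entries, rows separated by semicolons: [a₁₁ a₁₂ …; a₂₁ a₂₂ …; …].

T = [109/325 -12/13 162/325 0; 72/325 -5/26 -541/1300 0; 36/25 0 21/50 0; 0 0 0 1]

T1 = [1 0 0 0; 0 1 0 0; 0 0 -1 0; 0 0 0 1]
T2·T1 = [7/25 0 -24/25 0; 0 1 0 0; -24/25 0 -7/25 0; 0 0 0 1]
T3·…·T1 = [7/25 0 -24/25 0; -12/25 1 -7/50 0; -24/25 0 -7/25 0; 0 0 0 1]
T4·…·T1 = [109/325 -12/13 162/325 0; 144/325 -5/13 -541/650 0; -24/25 0 -7/25 0; 0 0 0 1]
T5·…·T1 = [109/325 -12/13 162/325 0; 144/325 -5/13 -541/650 0; 24/25 0 7/25 0; 0 0 0 1]
T6·…·T1 = [109/325 -12/13 162/325 0; 72/325 -5/26 -541/1300 0; 36/25 0 21/50 0; 0 0 0 1]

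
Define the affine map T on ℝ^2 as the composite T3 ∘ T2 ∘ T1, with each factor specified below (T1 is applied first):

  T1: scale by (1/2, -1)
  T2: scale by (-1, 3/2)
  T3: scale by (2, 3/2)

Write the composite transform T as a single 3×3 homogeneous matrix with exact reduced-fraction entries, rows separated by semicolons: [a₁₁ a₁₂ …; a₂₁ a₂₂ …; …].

T = [-1 0 0; 0 -9/4 0; 0 0 1]

T1 = [1/2 0 0; 0 -1 0; 0 0 1]
T2·T1 = [-1/2 0 0; 0 -3/2 0; 0 0 1]
T3·…·T1 = [-1 0 0; 0 -9/4 0; 0 0 1]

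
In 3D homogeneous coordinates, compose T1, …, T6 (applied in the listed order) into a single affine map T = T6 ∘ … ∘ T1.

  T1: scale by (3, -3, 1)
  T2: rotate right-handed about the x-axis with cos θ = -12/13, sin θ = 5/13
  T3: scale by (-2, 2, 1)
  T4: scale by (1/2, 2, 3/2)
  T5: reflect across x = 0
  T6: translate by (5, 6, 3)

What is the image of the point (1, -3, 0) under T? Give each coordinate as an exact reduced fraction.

T(p) = (8, -354/13, 213/26)

T1 scale by (3, -3, 1): (1, -3, 0) → (3, 9, 0)
T2 rotate right-handed about the x-axis with cos θ = -12/13, sin θ = 5/13: (3, 9, 0) → (3, -108/13, 45/13)
T3 scale by (-2, 2, 1): (3, -108/13, 45/13) → (-6, -216/13, 45/13)
T4 scale by (1/2, 2, 3/2): (-6, -216/13, 45/13) → (-3, -432/13, 135/26)
T5 reflect across x = 0: (-3, -432/13, 135/26) → (3, -432/13, 135/26)
T6 translate by (5, 6, 3): (3, -432/13, 135/26) → (8, -354/13, 213/26)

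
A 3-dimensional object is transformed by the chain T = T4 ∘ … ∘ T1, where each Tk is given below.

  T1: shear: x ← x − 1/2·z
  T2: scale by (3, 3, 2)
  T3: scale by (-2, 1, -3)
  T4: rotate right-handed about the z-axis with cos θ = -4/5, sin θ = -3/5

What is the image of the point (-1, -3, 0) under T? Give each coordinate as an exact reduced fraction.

T1 shear: x ← x − 1/2·z: (-1, -3, 0) → (-1, -3, 0)
T2 scale by (3, 3, 2): (-1, -3, 0) → (-3, -9, 0)
T3 scale by (-2, 1, -3): (-3, -9, 0) → (6, -9, 0)
T4 rotate right-handed about the z-axis with cos θ = -4/5, sin θ = -3/5: (6, -9, 0) → (-51/5, 18/5, 0)

T(p) = (-51/5, 18/5, 0)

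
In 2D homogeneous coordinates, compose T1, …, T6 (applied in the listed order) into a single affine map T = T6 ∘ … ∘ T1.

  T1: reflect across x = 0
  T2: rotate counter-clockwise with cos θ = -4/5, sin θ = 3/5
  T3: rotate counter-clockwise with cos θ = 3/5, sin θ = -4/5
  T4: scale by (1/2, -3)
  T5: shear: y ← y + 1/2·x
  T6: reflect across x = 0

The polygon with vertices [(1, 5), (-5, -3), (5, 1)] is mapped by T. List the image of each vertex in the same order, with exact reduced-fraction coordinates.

T1 reflect across x = 0: (1, 5) → (-1, 5); (-5, -3) → (5, -3); (5, 1) → (-5, 1)
T2 rotate counter-clockwise with cos θ = -4/5, sin θ = 3/5: (-1, 5) → (-11/5, -23/5); (5, -3) → (-11/5, 27/5); (-5, 1) → (17/5, -19/5)
T3 rotate counter-clockwise with cos θ = 3/5, sin θ = -4/5: (-11/5, -23/5) → (-5, -1); (-11/5, 27/5) → (3, 5); (17/5, -19/5) → (-1, -5)
T4 scale by (1/2, -3): (-5, -1) → (-5/2, 3); (3, 5) → (3/2, -15); (-1, -5) → (-1/2, 15)
T5 shear: y ← y + 1/2·x: (-5/2, 3) → (-5/2, 7/4); (3/2, -15) → (3/2, -57/4); (-1/2, 15) → (-1/2, 59/4)
T6 reflect across x = 0: (-5/2, 7/4) → (5/2, 7/4); (3/2, -57/4) → (-3/2, -57/4); (-1/2, 59/4) → (1/2, 59/4)

image vertices: (5/2, 7/4), (-3/2, -57/4), (1/2, 59/4)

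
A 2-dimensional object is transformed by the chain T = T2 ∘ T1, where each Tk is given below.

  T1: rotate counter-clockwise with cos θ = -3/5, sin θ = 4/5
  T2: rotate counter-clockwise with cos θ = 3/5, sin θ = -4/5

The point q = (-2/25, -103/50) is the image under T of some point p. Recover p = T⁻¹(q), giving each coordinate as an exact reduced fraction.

T1 = [-3/5 -4/5 0; 4/5 -3/5 0; 0 0 1]
T2·T1 = [7/25 -24/25 0; 24/25 7/25 0; 0 0 1]
det M = 1; M⁻¹ = [7/25 24/25 0; -24/25 7/25 0; 0 0 1]
M⁻¹ · (-2/25, -103/50)ᵀ = (-2, -1/2)ᵀ

p = (-2, -1/2)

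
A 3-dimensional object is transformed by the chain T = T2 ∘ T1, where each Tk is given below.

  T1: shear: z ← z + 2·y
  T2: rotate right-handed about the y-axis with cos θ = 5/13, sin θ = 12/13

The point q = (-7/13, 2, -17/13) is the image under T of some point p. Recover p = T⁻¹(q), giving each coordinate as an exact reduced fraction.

T1 = [1 0 0 0; 0 1 0 0; 0 2 1 0; 0 0 0 1]
T2·T1 = [5/13 24/13 12/13 0; 0 1 0 0; -12/13 10/13 5/13 0; 0 0 0 1]
det M = 1; M⁻¹ = [5/13 0 -12/13 0; 0 1 0 0; 12/13 -2 5/13 0; 0 0 0 1]
M⁻¹ · (-7/13, 2, -17/13)ᵀ = (1, 2, -5)ᵀ

p = (1, 2, -5)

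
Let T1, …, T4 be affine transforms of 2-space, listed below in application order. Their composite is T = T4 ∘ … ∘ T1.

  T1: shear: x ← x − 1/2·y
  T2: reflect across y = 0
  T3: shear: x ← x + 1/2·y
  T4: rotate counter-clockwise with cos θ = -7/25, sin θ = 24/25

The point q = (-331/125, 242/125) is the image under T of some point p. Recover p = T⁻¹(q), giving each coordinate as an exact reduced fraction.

T1 = [1 -1/2 0; 0 1 0; 0 0 1]
T2·T1 = [1 -1/2 0; 0 -1 0; 0 0 1]
T3·…·T1 = [1 -1 0; 0 -1 0; 0 0 1]
T4·…·T1 = [-7/25 31/25 0; 24/25 -17/25 0; 0 0 1]
det M = -1; M⁻¹ = [17/25 31/25 0; 24/25 7/25 0; 0 0 1]
M⁻¹ · (-331/125, 242/125)ᵀ = (3/5, -2)ᵀ

p = (3/5, -2)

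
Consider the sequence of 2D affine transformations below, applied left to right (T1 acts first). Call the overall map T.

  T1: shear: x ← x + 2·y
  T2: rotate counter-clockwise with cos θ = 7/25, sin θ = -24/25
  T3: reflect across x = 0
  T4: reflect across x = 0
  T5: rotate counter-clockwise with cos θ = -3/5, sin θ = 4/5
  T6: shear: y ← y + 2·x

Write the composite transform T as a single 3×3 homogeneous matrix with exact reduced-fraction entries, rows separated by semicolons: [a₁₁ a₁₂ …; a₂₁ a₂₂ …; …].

T = [3/5 2/5 0; 2 3 0; 0 0 1]

T1 = [1 2 0; 0 1 0; 0 0 1]
T2·T1 = [7/25 38/25 0; -24/25 -41/25 0; 0 0 1]
T3·…·T1 = [-7/25 -38/25 0; -24/25 -41/25 0; 0 0 1]
T4·…·T1 = [7/25 38/25 0; -24/25 -41/25 0; 0 0 1]
T5·…·T1 = [3/5 2/5 0; 4/5 11/5 0; 0 0 1]
T6·…·T1 = [3/5 2/5 0; 2 3 0; 0 0 1]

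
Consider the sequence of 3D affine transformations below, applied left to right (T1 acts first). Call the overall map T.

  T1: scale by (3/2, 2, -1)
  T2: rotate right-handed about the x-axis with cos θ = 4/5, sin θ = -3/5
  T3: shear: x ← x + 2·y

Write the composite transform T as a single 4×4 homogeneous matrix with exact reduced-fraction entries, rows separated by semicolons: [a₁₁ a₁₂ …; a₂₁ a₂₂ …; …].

T = [3/2 16/5 -6/5 0; 0 8/5 -3/5 0; 0 -6/5 -4/5 0; 0 0 0 1]

T1 = [3/2 0 0 0; 0 2 0 0; 0 0 -1 0; 0 0 0 1]
T2·T1 = [3/2 0 0 0; 0 8/5 -3/5 0; 0 -6/5 -4/5 0; 0 0 0 1]
T3·…·T1 = [3/2 16/5 -6/5 0; 0 8/5 -3/5 0; 0 -6/5 -4/5 0; 0 0 0 1]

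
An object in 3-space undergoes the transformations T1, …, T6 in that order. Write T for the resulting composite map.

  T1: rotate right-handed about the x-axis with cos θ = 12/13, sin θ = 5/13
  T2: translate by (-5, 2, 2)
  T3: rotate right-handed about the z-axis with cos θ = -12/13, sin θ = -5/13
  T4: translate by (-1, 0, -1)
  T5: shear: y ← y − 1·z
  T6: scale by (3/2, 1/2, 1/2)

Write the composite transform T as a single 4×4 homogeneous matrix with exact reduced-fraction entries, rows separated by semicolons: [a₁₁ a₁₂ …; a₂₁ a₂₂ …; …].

T1 = [1 0 0 0; 0 12/13 -5/13 0; 0 5/13 12/13 0; 0 0 0 1]
T2·T1 = [1 0 0 -5; 0 12/13 -5/13 2; 0 5/13 12/13 2; 0 0 0 1]
T3·…·T1 = [-12/13 60/169 -25/169 70/13; -5/13 -144/169 60/169 1/13; 0 5/13 12/13 2; 0 0 0 1]
T4·…·T1 = [-12/13 60/169 -25/169 57/13; -5/13 -144/169 60/169 1/13; 0 5/13 12/13 1; 0 0 0 1]
T5·…·T1 = [-12/13 60/169 -25/169 57/13; -5/13 -209/169 -96/169 -12/13; 0 5/13 12/13 1; 0 0 0 1]
T6·…·T1 = [-18/13 90/169 -75/338 171/26; -5/26 -209/338 -48/169 -6/13; 0 5/26 6/13 1/2; 0 0 0 1]

T = [-18/13 90/169 -75/338 171/26; -5/26 -209/338 -48/169 -6/13; 0 5/26 6/13 1/2; 0 0 0 1]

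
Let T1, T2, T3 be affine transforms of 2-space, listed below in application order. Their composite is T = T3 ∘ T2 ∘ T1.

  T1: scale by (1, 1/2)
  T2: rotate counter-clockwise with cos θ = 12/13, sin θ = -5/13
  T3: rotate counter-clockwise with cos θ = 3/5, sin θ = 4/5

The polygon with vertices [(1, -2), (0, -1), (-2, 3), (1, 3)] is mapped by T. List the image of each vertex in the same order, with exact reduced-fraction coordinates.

image vertices: (89/65, -23/65), (33/130, -28/65), (-323/130, 18/65), (1/10, 9/5)

T1 scale by (1, 1/2): (1, -2) → (1, -1); (0, -1) → (0, -1/2); (-2, 3) → (-2, 3/2); (1, 3) → (1, 3/2)
T2 rotate counter-clockwise with cos θ = 12/13, sin θ = -5/13: (1, -1) → (7/13, -17/13); (0, -1/2) → (-5/26, -6/13); (-2, 3/2) → (-33/26, 28/13); (1, 3/2) → (3/2, 1)
T3 rotate counter-clockwise with cos θ = 3/5, sin θ = 4/5: (7/13, -17/13) → (89/65, -23/65); (-5/26, -6/13) → (33/130, -28/65); (-33/26, 28/13) → (-323/130, 18/65); (3/2, 1) → (1/10, 9/5)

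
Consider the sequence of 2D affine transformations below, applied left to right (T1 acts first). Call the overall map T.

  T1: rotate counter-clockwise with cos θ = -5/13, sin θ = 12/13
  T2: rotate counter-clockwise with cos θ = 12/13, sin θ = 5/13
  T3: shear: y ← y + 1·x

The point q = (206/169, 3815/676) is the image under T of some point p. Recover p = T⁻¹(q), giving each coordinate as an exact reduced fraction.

p = (9/4, -4)

T1 = [-5/13 -12/13 0; 12/13 -5/13 0; 0 0 1]
T2·T1 = [-120/169 -119/169 0; 119/169 -120/169 0; 0 0 1]
T3·…·T1 = [-120/169 -119/169 0; -1/169 -239/169 0; 0 0 1]
det M = 1; M⁻¹ = [-239/169 119/169 0; 1/169 -120/169 0; 0 0 1]
M⁻¹ · (206/169, 3815/676)ᵀ = (9/4, -4)ᵀ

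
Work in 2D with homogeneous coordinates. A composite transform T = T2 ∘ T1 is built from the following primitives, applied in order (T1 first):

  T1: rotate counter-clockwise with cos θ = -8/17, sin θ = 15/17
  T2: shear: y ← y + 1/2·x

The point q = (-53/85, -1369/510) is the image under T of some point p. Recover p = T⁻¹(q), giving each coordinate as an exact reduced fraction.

p = (-9/5, 5/3)

T1 = [-8/17 -15/17 0; 15/17 -8/17 0; 0 0 1]
T2·T1 = [-8/17 -15/17 0; 11/17 -31/34 0; 0 0 1]
det M = 1; M⁻¹ = [-31/34 15/17 0; -11/17 -8/17 0; 0 0 1]
M⁻¹ · (-53/85, -1369/510)ᵀ = (-9/5, 5/3)ᵀ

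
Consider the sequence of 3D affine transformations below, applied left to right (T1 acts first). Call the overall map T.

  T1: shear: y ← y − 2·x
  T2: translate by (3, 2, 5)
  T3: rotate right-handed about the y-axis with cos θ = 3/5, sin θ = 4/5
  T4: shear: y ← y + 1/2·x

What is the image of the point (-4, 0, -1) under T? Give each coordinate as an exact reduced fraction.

T(p) = (13/5, 113/10, 16/5)

T1 shear: y ← y − 2·x: (-4, 0, -1) → (-4, 8, -1)
T2 translate by (3, 2, 5): (-4, 8, -1) → (-1, 10, 4)
T3 rotate right-handed about the y-axis with cos θ = 3/5, sin θ = 4/5: (-1, 10, 4) → (13/5, 10, 16/5)
T4 shear: y ← y + 1/2·x: (13/5, 10, 16/5) → (13/5, 113/10, 16/5)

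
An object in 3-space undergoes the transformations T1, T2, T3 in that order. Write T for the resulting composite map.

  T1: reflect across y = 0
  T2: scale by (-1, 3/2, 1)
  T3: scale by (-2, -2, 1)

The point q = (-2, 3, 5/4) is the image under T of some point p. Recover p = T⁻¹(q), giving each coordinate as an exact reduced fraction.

T1 = [1 0 0 0; 0 -1 0 0; 0 0 1 0; 0 0 0 1]
T2·T1 = [-1 0 0 0; 0 -3/2 0 0; 0 0 1 0; 0 0 0 1]
T3·…·T1 = [2 0 0 0; 0 3 0 0; 0 0 1 0; 0 0 0 1]
det M = 6; M⁻¹ = [1/2 0 0 0; 0 1/3 0 0; 0 0 1 0; 0 0 0 1]
M⁻¹ · (-2, 3, 5/4)ᵀ = (-1, 1, 5/4)ᵀ

p = (-1, 1, 5/4)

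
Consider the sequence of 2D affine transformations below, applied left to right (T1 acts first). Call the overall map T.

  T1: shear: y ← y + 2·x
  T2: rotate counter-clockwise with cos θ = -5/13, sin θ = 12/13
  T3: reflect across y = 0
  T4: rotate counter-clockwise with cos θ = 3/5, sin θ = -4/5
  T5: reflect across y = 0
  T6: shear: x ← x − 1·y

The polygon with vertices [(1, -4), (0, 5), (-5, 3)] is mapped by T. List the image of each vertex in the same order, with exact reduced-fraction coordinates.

image vertices: (-173/65, 142/65), (47/13, -63/13), (66/65, 361/65)

T1 shear: y ← y + 2·x: (1, -4) → (1, -2); (0, 5) → (0, 5); (-5, 3) → (-5, -7)
T2 rotate counter-clockwise with cos θ = -5/13, sin θ = 12/13: (1, -2) → (19/13, 22/13); (0, 5) → (-60/13, -25/13); (-5, -7) → (109/13, -25/13)
T3 reflect across y = 0: (19/13, 22/13) → (19/13, -22/13); (-60/13, -25/13) → (-60/13, 25/13); (109/13, -25/13) → (109/13, 25/13)
T4 rotate counter-clockwise with cos θ = 3/5, sin θ = -4/5: (19/13, -22/13) → (-31/65, -142/65); (-60/13, 25/13) → (-16/13, 63/13); (109/13, 25/13) → (427/65, -361/65)
T5 reflect across y = 0: (-31/65, -142/65) → (-31/65, 142/65); (-16/13, 63/13) → (-16/13, -63/13); (427/65, -361/65) → (427/65, 361/65)
T6 shear: x ← x − 1·y: (-31/65, 142/65) → (-173/65, 142/65); (-16/13, -63/13) → (47/13, -63/13); (427/65, 361/65) → (66/65, 361/65)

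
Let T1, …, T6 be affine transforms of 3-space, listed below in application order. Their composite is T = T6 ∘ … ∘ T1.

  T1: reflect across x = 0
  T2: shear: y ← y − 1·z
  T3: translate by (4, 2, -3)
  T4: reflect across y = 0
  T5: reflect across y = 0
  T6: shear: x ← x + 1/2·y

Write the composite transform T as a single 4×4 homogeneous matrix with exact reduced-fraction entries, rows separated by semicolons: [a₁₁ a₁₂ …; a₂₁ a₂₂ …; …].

T = [-1 1/2 -1/2 5; 0 1 -1 2; 0 0 1 -3; 0 0 0 1]

T1 = [-1 0 0 0; 0 1 0 0; 0 0 1 0; 0 0 0 1]
T2·T1 = [-1 0 0 0; 0 1 -1 0; 0 0 1 0; 0 0 0 1]
T3·…·T1 = [-1 0 0 4; 0 1 -1 2; 0 0 1 -3; 0 0 0 1]
T4·…·T1 = [-1 0 0 4; 0 -1 1 -2; 0 0 1 -3; 0 0 0 1]
T5·…·T1 = [-1 0 0 4; 0 1 -1 2; 0 0 1 -3; 0 0 0 1]
T6·…·T1 = [-1 1/2 -1/2 5; 0 1 -1 2; 0 0 1 -3; 0 0 0 1]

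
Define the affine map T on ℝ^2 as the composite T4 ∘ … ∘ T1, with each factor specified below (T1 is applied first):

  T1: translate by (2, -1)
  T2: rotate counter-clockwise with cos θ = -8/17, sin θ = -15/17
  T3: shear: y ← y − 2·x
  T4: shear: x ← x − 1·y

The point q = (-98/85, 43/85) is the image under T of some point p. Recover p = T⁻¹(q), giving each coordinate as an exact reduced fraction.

T1 = [1 0 2; 0 1 -1; 0 0 1]
T2·T1 = [-8/17 15/17 -31/17; -15/17 -8/17 -22/17; 0 0 1]
T3·…·T1 = [-8/17 15/17 -31/17; 1/17 -38/17 40/17; 0 0 1]
T4·…·T1 = [-9/17 53/17 -71/17; 1/17 -38/17 40/17; 0 0 1]
det M = 1; M⁻¹ = [-38/17 -53/17 -2; -1/17 -9/17 1; 0 0 1]
M⁻¹ · (-98/85, 43/85)ᵀ = (-1, 4/5)ᵀ

p = (-1, 4/5)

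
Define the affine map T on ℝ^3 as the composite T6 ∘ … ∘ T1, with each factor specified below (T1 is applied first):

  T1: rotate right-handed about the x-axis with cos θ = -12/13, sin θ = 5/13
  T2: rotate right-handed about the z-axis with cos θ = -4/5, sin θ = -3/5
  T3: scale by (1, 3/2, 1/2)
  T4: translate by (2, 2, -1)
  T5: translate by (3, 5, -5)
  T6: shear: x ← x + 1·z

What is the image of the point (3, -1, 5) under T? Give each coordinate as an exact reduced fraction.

T(p) = (-13/2, 11/2, -17/2)

T1 rotate right-handed about the x-axis with cos θ = -12/13, sin θ = 5/13: (3, -1, 5) → (3, -1, -5)
T2 rotate right-handed about the z-axis with cos θ = -4/5, sin θ = -3/5: (3, -1, -5) → (-3, -1, -5)
T3 scale by (1, 3/2, 1/2): (-3, -1, -5) → (-3, -3/2, -5/2)
T4 translate by (2, 2, -1): (-3, -3/2, -5/2) → (-1, 1/2, -7/2)
T5 translate by (3, 5, -5): (-1, 1/2, -7/2) → (2, 11/2, -17/2)
T6 shear: x ← x + 1·z: (2, 11/2, -17/2) → (-13/2, 11/2, -17/2)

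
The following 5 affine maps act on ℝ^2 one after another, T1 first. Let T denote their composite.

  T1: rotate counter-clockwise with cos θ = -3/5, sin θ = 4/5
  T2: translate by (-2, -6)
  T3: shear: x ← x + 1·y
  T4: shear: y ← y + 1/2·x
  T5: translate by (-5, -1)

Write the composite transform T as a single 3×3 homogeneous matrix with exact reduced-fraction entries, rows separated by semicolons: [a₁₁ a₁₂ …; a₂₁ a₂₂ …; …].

T1 = [-3/5 -4/5 0; 4/5 -3/5 0; 0 0 1]
T2·T1 = [-3/5 -4/5 -2; 4/5 -3/5 -6; 0 0 1]
T3·…·T1 = [1/5 -7/5 -8; 4/5 -3/5 -6; 0 0 1]
T4·…·T1 = [1/5 -7/5 -8; 9/10 -13/10 -10; 0 0 1]
T5·…·T1 = [1/5 -7/5 -13; 9/10 -13/10 -11; 0 0 1]

T = [1/5 -7/5 -13; 9/10 -13/10 -11; 0 0 1]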